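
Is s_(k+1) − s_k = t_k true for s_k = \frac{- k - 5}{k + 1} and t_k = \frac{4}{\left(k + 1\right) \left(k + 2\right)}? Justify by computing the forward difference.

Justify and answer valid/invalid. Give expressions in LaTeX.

Valid — Δs_k = t_k.

s_(k+1) = (-k - 6)/(k + 2)
s_(k+1) − s_k = 4/(k**2 + 3*k + 2)
(s_(k+1) − s_k) − t_k = 0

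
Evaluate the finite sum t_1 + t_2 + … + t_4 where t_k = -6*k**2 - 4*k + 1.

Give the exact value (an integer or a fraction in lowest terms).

r(k) = (6*k**2 + 16*k + 9)/(6*k**2 + 4*k - 1) after simplifying.
So A=1 and B=1, with C=k**2 + 2*k/3 - 1/6.
Set up (1)·f(k+1) − (1)·f(k) − (k**2 + 2*k/3 - 1/6) = 0.
deg f ≤ 3 (via 0,0,2).
A polynomial solution: f(k) = k*(2*k**2 - k - 2)/6.
Then R = B(k−1)f/C = k*(2*k**2 - k - 2)/(6*k**2 + 4*k - 1), so s_k = R(k)·t_k = k*(-2*k**2 + k + 2).
Check: Δs_k = -6*k**2 - 4*k + 1. ✓
Σ_(k=1)^(4) t_k = s_(5) − s_(1) = -215 − (1) = -216.

Σ = -216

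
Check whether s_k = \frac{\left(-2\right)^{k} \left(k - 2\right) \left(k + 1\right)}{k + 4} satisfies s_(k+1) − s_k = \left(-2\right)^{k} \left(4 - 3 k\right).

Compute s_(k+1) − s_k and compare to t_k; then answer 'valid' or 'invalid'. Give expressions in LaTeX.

s_(k+1) = (-2)**(k + 1)*(k**2 + k - 2)/(k + 5)
s_(k+1) − s_k = (-2)**k*(-3*k**3 - 14*k**2 + 3*k + 26)/(k**2 + 9*k + 20)
(s_(k+1) − s_k) − t_k = 9*(-2)**k*(k**2 + 3*k - 6)/(k**2 + 9*k + 20)

Invalid: residual \frac{9 \left(-2\right)^{k} \left(k^{2} + 3 k - 6\right)}{k^{2} + 9 k + 20} ≠ 0.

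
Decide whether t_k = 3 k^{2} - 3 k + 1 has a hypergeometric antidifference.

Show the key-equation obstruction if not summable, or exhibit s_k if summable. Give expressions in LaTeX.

t_(k+1)/t_k = (3*k**2 + 3*k + 1)/(3*k**2 - 3*k + 1).
Normal form (A,B,C) = (1, 1, k**2 - k + 1/3).
Need (1)·f(k+1) − (1)·f(k) = k**2 - k + 1/3.
deg f ≤ 3 (via 0,0,2).
Coefficient equations give f(k) = k*(k**2 - 3*k + 3)/3.
Get s_k = R·t_k = k*(k**2 - 3*k + 3) with R(k) = B(k−1)f(k)/C(k) = k*(k**2 - 3*k + 3)/(3*k**2 - 3*k + 1).
Δs = 3*k**2 - 3*k + 1, as required.

Yes. s_k = k \left(k^{2} - 3 k + 3\right).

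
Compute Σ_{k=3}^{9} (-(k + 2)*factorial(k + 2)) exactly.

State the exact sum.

r(k) = (k + 3)**2/(k + 2) after simplifying.
Take A(k)=k + 3, B(k)=1, C(k)=k + 2.
Solve (k + 3)·f(k+1) − (1)·f(k) = k + 2.
d = 0 from the (1,0,1) case.
Match coefficients ⇒ f(k) = 1.
So s_k = (B(k−1)f/C)·t_k = (1/(k + 2))·t_k = -factorial(k + 2).
Δs = -(k + 2)*factorial(k + 2), as required.
Sum = s_(10) − s_(3); s_(10) = -479001600, s_(3) = -120 ⇒ -479001480.

Σ = -479001480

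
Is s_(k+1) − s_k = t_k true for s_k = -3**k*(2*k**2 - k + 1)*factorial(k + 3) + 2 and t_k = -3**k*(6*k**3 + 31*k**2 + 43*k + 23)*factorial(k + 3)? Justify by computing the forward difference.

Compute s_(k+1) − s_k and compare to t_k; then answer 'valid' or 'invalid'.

s_(k+1) = 3**(k + 1)*(k - 2*(k + 1)**2)*factorial(k + 4) + 2
s_(k+1) − s_k = -3**k*(6*k**3 + 31*k**2 + 43*k + 23)*factorial(k + 3)
(s_(k+1) − s_k) − t_k = 0

valid; difference matches t_k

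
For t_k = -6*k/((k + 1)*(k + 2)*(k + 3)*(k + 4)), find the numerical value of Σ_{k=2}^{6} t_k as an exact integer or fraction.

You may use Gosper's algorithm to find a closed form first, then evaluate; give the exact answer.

Σ = -31/360

The ratio is (k + 1)**2/(k*(k + 5)).
A = k + 1, B = k + 5, C = k.
f must satisfy (k + 1)·f(k+1) − (k + 4)·f(k) = k.
deg f ≤ 3 (via 1,1,1).
Solve for f: f(k) = k*(k - 1)*(k + 7)/36 (degree 3 ≤ 3).
So s_k = (B(k−1)f/C)·t_k = ((k - 1)*(k + 4)*(k + 7)/36)·t_k = k*(-k**2 - 6*k + 7)/(6*(k + 1)*(k + 2)*(k + 3)).
s_(k+1) − s_k = -6*k/(k**4 + 10*k**3 + 35*k**2 + 50*k + 24) = t_k.
Evaluate s at k=7 and k=2: -49/360 and -1/20; difference -31/360.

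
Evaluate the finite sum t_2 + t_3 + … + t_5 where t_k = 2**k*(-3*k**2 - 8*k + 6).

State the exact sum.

Σ = -5120

t_(k+1)/t_k = 2*(3*k**2 + 14*k + 5)/(3*k**2 + 8*k - 6).
Normal form (A,B,C) = (2, 1, k**2 + 8*k/3 - 2).
Key eq: (2)·f(k+1) = (1)·f(k) + (k**2 + 8*k/3 - 2).
Bound: deg f ≤ 2.
Solving with deg f ≤ 2: f(k) = (k - 2)*(3*k + 2)/3.
Then R = B(k−1)f/C = (k - 2)*(3*k + 2)/(3*k**2 + 8*k - 6), so s_k = R(k)·t_k = 2**k*(-3*k**2 + 4*k + 4).
Verify: 2**k*(-3*k**2 - 8*k + 6) matches t_k.
Telescoping: Σ = s_(6) − s_(2) = -5120 − (0) = -5120.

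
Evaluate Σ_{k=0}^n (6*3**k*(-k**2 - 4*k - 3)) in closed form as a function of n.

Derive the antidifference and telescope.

Compute t_(k+1)/t_k: get 3*(k**2 + 6*k + 8)/(k**2 + 4*k + 3).
A = 3, B = 1, C = k**2 + 4*k + 3.
Set up (3)·f(k+1) − (1)·f(k) − (k**2 + 4*k + 3) = 0.
Bound: deg f ≤ 2.
Solve for f: f(k) = k*(k + 1)/2 (degree 2 ≤ 2).
Get s_k = R·t_k = 3**(k + 1)*k*(-k - 1) with R(k) = B(k−1)f(k)/C(k) = k/(2*(k + 3)).
Δs = 6*3**k*(-k - 3)*(k + 1), as required.
Σ_(k=0)^n t_k = s_(n+1) − s_(0) = (3**(n + 2)*(-n**2 - 3*n - 2)) − (0), i.e. 3**(n + 2)*(-n**2 - 3*n - 2).

S(n) = 3**(n + 2)*(-n**2 - 3*n - 2)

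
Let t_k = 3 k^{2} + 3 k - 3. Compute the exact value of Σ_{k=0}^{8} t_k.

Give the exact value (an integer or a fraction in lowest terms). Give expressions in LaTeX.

Ratio r(k) = (k + (k + 1)**2)/(k**2 + k - 1).
Factor: A=1; B=1; C=k**2 + k - 1.
Key eq: (1)·f(k+1) = (1)·f(k) + (k**2 + k - 1).
From deg A=0, deg B=0, deg C=2: d=3.
Coefficient equations give f(k) = k*(k - 2)*(k + 2)/3.
Get s_k = R·t_k = k*(k**2 - 4) with R(k) = B(k−1)f(k)/C(k) = k*(k - 2)*(k + 2)/(3*(k**2 + k - 1)).
s_(k+1) − s_k = 3*k**2 + 3*k - 3 = t_k.
Evaluate s at k=9 and k=0: 693 and 0; difference 693.

Σ = 693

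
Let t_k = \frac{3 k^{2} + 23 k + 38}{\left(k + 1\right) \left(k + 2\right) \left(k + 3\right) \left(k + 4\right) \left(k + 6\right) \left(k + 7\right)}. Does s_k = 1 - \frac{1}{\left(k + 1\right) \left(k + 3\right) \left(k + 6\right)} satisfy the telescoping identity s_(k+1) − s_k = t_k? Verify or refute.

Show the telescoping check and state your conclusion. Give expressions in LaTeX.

valid (s_(k+1) − s_k reduces to t_k)

s_(k+1) = 1 - 1/((k + 2)*(k + 4)*(k + 7))
s_(k+1) − s_k = (3*k**2 + 23*k + 38)/(k**6 + 23*k**5 + 207*k**4 + 925*k**3 + 2144*k**2 + 2412*k + 1008)
(s_(k+1) − s_k) − t_k = 0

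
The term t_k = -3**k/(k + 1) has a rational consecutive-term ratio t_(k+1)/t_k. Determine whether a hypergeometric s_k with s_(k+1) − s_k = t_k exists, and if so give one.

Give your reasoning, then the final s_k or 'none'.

no hypergeometric antidifference exists

The ratio is 3*(k + 1)/(k + 2).
A = 3*k + 3, B = k + 2, C = 1.
f must satisfy (3*k + 3)·f(k+1) − (k + 1)·f(k) = 1.
Degrees (1,1,0) ⇒ d ≤ -1.
deg f ≤ -1 is impossible — no certificate.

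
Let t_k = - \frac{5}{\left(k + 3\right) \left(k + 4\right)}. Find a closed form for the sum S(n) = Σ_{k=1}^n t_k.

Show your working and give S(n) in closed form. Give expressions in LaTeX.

Step 1: r(k) = (k + 3)/(k + 5).
A = k + 3, B = k + 5, C = 1.
Set up (k + 3)·f(k+1) − (k + 4)·f(k) − (1) = 0.
d = 1 from the (1,1,0) case.
Solving with deg f ≤ 1: f(k) = k/3.
So s_k = (B(k−1)f/C)·t_k = (k*(k + 4)/3)·t_k = -5*k/(3*k + 9).
s_(k+1) − s_k = -5/(k**2 + 7*k + 12) = t_k.
s_(n+1) = 5*(-n - 1)/(3*(n + 4)) and s_(1) = -5/12, so S(n) = -5*n/(4*n + 16).

S(n) = - \frac{5 n}{4 n + 16}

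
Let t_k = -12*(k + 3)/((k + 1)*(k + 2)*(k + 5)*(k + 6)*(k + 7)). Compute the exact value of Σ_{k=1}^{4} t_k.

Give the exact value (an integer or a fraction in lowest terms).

Σ = -16/385

t_(k+1)/t_k = (k + 1)*(k + 4)*(k + 5)/((k + 3)**2*(k + 8)).
Normal form (A,B,C) = (k + 1, k + 8, k**3 + 10*k**2 + 33*k + 36).
Set up (k + 1)·f(k+1) − (k + 7)·f(k) − (k**3 + 10*k**2 + 33*k + 36) = 0.
From deg A=1, deg B=1, deg C=3: d=6.
A polynomial solution: f(k) = k*(k + 2)*(k + 3)*(k + 4)*(k**2 + 12*k + 41)/90.
Certificate R = B(k−1)f/C = k*(k + 2)*(k + 7)*(k**2 + 12*k + 41)/(90*(k + 3)) gives s_k = 2*k*(-k**2 - 12*k - 41)/(15*(k**3 + 12*k**2 + 41*k + 30)).
s_(k+1) − s_k = 12*(-k - 3)/(k**5 + 21*k**4 + 163*k**3 + 567*k**2 + 844*k + 420) = t_k.
Evaluate s at k=5 and k=1: -7/55 and -3/35; difference -16/385.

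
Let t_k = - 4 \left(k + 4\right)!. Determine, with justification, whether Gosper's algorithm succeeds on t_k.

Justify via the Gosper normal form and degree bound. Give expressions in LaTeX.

The ratio is k + 5.
Gosper form: A/B · C(k+1)/C(k) with A=k + 5, B=1, C=1.
Need (k + 5)·f(k+1) − (1)·f(k) = 1.
Bound: deg f ≤ -1.
Bound -1 < 0, so the key equation has no polynomial solution.

No — key equation has no polynomial f.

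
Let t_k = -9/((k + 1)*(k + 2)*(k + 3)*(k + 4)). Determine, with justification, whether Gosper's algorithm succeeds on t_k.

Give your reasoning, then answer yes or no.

Yes. s_k = k*(-k**2 - 6*k - 11)/(2*(k + 1)*(k + 2)*(k + 3)).

Step 1: r(k) = (k + 1)/(k + 5).
Take A(k)=k + 1, B(k)=k + 5, C(k)=1.
Set up (k + 1)·f(k+1) − (k + 4)·f(k) − (1) = 0.
d = 3 from the (1,1,0) case.
A polynomial solution: f(k) = k*(k**2 + 6*k + 11)/18.
Get s_k = R·t_k = k*(-k**2 - 6*k - 11)/(2*(k + 1)*(k + 2)*(k + 3)) with R(k) = B(k−1)f(k)/C(k) = k*(k + 4)*(k**2 + 6*k + 11)/18.
Δs = -9/(k**4 + 10*k**3 + 35*k**2 + 50*k + 24), as required.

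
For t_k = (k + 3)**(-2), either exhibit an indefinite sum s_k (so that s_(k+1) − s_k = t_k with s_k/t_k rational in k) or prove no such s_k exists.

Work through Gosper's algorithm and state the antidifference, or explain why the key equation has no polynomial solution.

no hypergeometric antidifference exists

t_(k+1)/t_k = (k + 3)**2/(k + 4)**2.
Normal form (A,B,C) = (k**2 + 6*k + 9, k**2 + 8*k + 16, 1).
Key eq: (k**2 + 6*k + 9)·f(k+1) = (k**2 + 6*k + 9)·f(k) + (1).
deg f ≤ 0 (via 2,2,0).
Put f(k) = c0: A·f(k+1) − B(k−1)·f(k) − C = -1; need -1 = 0 — inconsistent ⇒ no f, not summable.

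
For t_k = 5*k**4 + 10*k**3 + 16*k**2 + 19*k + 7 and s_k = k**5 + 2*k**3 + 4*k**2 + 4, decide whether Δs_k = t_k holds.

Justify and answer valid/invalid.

valid (s_(k+1) − s_k reduces to t_k)

s_(k+1) = (k + 1)**5 + 2*(k + 1)**3 + 4*(k + 1)**2 + 4
s_(k+1) − s_k = 5*k**4 + 10*k**3 + 16*k**2 + 19*k + 7
(s_(k+1) − s_k) − t_k = 0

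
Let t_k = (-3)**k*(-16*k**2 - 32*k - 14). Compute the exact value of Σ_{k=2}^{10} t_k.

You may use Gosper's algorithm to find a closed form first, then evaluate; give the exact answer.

Compute t_(k+1)/t_k: get 3*(-8*k**2 - 32*k - 31)/(8*k**2 + 16*k + 7).
Take A(k)=-3, B(k)=1, C(k)=k**2 + 2*k + 7/8.
Set up (-3)·f(k+1) − (1)·f(k) − (k**2 + 2*k + 7/8) = 0.
Bound: deg f ≤ 2.
Coefficient equations give f(k) = -(4*k**2 + 2*k - 1)/16.
Certificate R = B(k−1)f/C = -(4*k**2 + 2*k - 1)/(2*(8*k**2 + 16*k + 7)) gives s_k = (-3)**k*(4*k**2 + 2*k - 1).
s_(k+1) − s_k = (-3)**k*(-16*k**2 - 32*k - 14) = t_k.
Σ_(k=2)^(10) t_k = s_(11) − s_(2) = -89459235 − (171) = -89459406.

Σ = -89459406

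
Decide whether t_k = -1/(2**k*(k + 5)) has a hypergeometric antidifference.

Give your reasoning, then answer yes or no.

No — negative degree bound, so no certificate f.

Ratio r(k) = (k + 5)/(2*(k + 6)).
So A=k/2 + 5/2 and B=k + 6, with C=1.
Set up (k/2 + 5/2)·f(k+1) − (k + 5)·f(k) − (1) = 0.
Bound: deg f ≤ -1.
Bound -1 < 0, so the key equation has no polynomial solution.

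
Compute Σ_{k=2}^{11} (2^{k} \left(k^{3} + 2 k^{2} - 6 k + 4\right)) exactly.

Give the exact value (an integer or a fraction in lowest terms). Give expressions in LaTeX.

Ratio r(k) = 2*(k**3 + 5*k**2 + k + 1)/(k**3 + 2*k**2 - 6*k + 4).
Factor: A=2; B=1; C=k**3 + 2*k**2 - 6*k + 4.
Set up (2)·f(k+1) − (1)·f(k) − (k**3 + 2*k**2 - 6*k + 4) = 0.
From deg A=0, deg B=0, deg C=3: d=3.
Solve for f: f(k) = k**3 - 4*k**2 + 4*k + 2 (degree 3 ≤ 3).
Get s_k = R·t_k = 2**k*(k**3 - 4*k**2 + 4*k + 2) with R(k) = B(k−1)f(k)/C(k) = (k**3 - 4*k**2 + 4*k + 2)/(k**3 + 2*k**2 - 6*k + 4).
s_(k+1) − s_k = 2**k*(k**3 + 2*k**2 - 6*k + 4) = t_k.
Sum = s_(12) − s_(2); s_(12) = 4923392, s_(2) = 8 ⇒ 4923384.

Σ = 4923384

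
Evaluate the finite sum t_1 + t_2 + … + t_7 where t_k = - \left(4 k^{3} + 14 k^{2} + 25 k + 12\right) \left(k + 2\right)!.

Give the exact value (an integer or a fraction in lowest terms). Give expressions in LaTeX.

Σ = -881798370

r(k) = (4*k**4 + 38*k**3 + 143*k**2 + 250*k + 165)/(4*k**3 + 14*k**2 + 25*k + 12) after simplifying.
Take A(k)=k + 3, B(k)=1, C(k)=k**3 + 7*k**2/2 + 25*k/4 + 3.
Solve (k + 3)·f(k+1) − (1)·f(k) = k**3 + 7*k**2/2 + 25*k/4 + 3.
d = 2 from the (1,0,3) case.
Solve for f: f(k) = (4*k**2 - 2*k + 3)/4 (degree 2 ≤ 2).
Then R = B(k−1)f/C = (4*k**2 - 2*k + 3)/(4*k**3 + 14*k**2 + 25*k + 12), so s_k = R(k)·t_k = -(4*k**2 - 2*k + 3)*factorial(k + 2).
Δs = -(4*k**3 + 14*k**2 + 25*k + 12)*factorial(k + 2), as required.
Evaluate s at k=8 and k=1: -881798400 and -30; difference -881798370.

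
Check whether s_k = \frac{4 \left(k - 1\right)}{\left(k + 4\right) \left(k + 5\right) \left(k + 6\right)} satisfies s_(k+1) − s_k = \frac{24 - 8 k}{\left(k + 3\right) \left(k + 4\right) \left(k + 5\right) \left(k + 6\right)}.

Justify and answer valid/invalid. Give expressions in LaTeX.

s_(k+1) = 4*k/((k + 5)*(k + 6)*(k + 7))
s_(k+1) − s_k = 4*(7 - 2*k)/(k**4 + 22*k**3 + 179*k**2 + 638*k + 840)
(s_(k+1) − s_k) − t_k = 12*(3*k - 7)/(k**5 + 25*k**4 + 245*k**3 + 1175*k**2 + 2754*k + 2520)

Invalid: residual \frac{12 \left(3 k - 7\right)}{k^{5} + 25 k^{4} + 245 k^{3} + 1175 k^{2} + 2754 k + 2520} ≠ 0.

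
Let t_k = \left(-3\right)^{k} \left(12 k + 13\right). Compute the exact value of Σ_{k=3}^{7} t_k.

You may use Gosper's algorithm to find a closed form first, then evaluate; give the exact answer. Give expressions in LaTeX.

Σ = -164295

The ratio is 3*(-12*k - 25)/(12*k + 13).
Take A(k)=-3, B(k)=1, C(k)=k + 13/12.
Need (-3)·f(k+1) − (1)·f(k) = k + 13/12.
deg f ≤ 1 (via 0,0,1).
Coefficient equations give f(k) = -(3*k + 1)/12.
Get s_k = R·t_k = (-3)**k*(-3*k - 1) with R(k) = B(k−1)f(k)/C(k) = -(3*k + 1)/(12*k + 13).
Check: Δs_k = (-3)**k*(12*k + 13). ✓
Evaluate s at k=8 and k=3: -164025 and 270; difference -164295.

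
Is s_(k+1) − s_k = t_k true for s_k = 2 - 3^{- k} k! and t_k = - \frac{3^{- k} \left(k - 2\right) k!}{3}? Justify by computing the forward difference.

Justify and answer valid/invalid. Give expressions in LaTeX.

s_(k+1) = (6*3**k - k*factorial(k) - factorial(k))/(3*3**k)
s_(k+1) − s_k = -(k - 2)*factorial(k)/(3*3**k)
(s_(k+1) − s_k) − t_k = 0

Valid: the claim telescopes to t_k.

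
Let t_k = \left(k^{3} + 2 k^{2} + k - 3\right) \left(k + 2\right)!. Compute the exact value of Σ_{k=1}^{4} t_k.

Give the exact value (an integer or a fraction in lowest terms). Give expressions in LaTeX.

Ratio r(k) = (k + 3)*(k + (k + 1)**3 + 2*(k + 1)**2 - 2)/(k**3 + 2*k**2 + k - 3).
So A=k + 3 and B=1, with C=k**3 + 2*k**2 + k - 3.
Solve (k + 3)·f(k+1) − (1)·f(k) = k**3 + 2*k**2 + k - 3.
From deg A=1, deg B=0, deg C=3: d=2.
Match coefficients ⇒ f(k) = k*(k - 2).
So s_k = (B(k−1)f/C)·t_k = (k*(k - 2)/(k**3 + 2*k**2 + k - 3))·t_k = k*(k - 2)*factorial(k + 2).
Δs = (k**3 + 2*k**2 + k - 3)*factorial(k + 2), as required.
Sum = s_(5) − s_(1); s_(5) = 75600, s_(1) = -6 ⇒ 75606.

Σ = 75606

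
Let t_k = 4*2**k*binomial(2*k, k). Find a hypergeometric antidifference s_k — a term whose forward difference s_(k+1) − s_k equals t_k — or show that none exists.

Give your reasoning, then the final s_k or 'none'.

The ratio is 4*(2*k + 1)/(k + 1).
So A=8*k + 4 and B=k + 1, with C=1.
Need (8*k + 4)·f(k+1) − (k)·f(k) = 1.
d = -1 from the (1,1,0) case.
deg f ≤ -1 is impossible — no certificate.

not Gosper-summable; s_k does not exist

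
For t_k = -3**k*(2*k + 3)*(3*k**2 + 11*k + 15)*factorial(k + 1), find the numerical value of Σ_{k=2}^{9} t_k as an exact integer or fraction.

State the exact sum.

r(k) = 3*(6*k**4 + 61*k**3 + 241*k**2 + 431*k + 290)/(6*k**3 + 31*k**2 + 63*k + 45) after simplifying.
Take A(k)=3*k + 6, B(k)=1, C(k)=k**3 + 31*k**2/6 + 21*k/2 + 15/2.
Need (3*k + 6)·f(k+1) − (1)·f(k) = k**3 + 31*k**2/6 + 21*k/2 + 15/2.
From deg A=1, deg B=0, deg C=3: d=2.
Solving with deg f ≤ 2: f(k) = (2*k**2 + 3*k + 3)/6.
Then R = B(k−1)f/C = (2*k**2 + 3*k + 3)/((2*k + 3)*(3*k**2 + 11*k + 15)), so s_k = R(k)·t_k = -3**k*(2*k**2 + 3*k + 3)*factorial(k + 1).
Δs = -3**k*(2*k + 3)*(3*k**2 + 11*k + 15)*factorial(k + 1), as required.
Telescoping: Σ = s_(10) − s_(2) = -549191979705600 − (-918) = -549191979704682.

Σ = -549191979704682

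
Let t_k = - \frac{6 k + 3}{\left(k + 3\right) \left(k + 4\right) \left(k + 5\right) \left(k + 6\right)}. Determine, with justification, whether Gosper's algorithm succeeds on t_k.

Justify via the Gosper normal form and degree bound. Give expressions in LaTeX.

Yes. s_k = - \frac{k \left(k^{2} + 12 k + 2\right)}{15 \left(k + 3\right) \left(k + 4\right) \left(k + 5\right)}.

t_(k+1)/t_k = (k + 3)*(2*k + 3)/((k + 7)*(2*k + 1)).
Normal form (A,B,C) = (k + 3, k + 7, k + 1/2).
f must satisfy (k + 3)·f(k+1) − (k + 6)·f(k) = k + 1/2.
Degrees (1,1,1) ⇒ d ≤ 3.
A polynomial solution: f(k) = k*(k**2 + 12*k + 2)/90.
So s_k = (B(k−1)f/C)·t_k = (k*(k + 6)*(k**2 + 12*k + 2)/(45*(2*k + 1)))·t_k = -k*(k**2 + 12*k + 2)/(15*(k + 3)*(k + 4)*(k + 5)).
Δs = 3*(-2*k - 1)/(k**4 + 18*k**3 + 119*k**2 + 342*k + 360), as required.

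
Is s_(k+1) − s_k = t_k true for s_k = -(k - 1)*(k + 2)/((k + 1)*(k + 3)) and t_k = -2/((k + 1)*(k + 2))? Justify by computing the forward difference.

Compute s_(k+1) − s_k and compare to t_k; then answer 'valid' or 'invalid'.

Invalid: residual (-k**2 + k + 8)/(k**4 + 10*k**3 + 35*k**2 + 50*k + 24) ≠ 0.

s_(k+1) = -k*(k + 3)/((k + 2)*(k + 4))
s_(k+1) − s_k = (-3*k**2 - 13*k - 16)/(k**4 + 10*k**3 + 35*k**2 + 50*k + 24)
(s_(k+1) − s_k) − t_k = (-k**2 + k + 8)/(k**4 + 10*k**3 + 35*k**2 + 50*k + 24)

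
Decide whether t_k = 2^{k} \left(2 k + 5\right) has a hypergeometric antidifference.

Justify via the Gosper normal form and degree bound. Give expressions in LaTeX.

Yes. s_k = 2^{k} \left(2 k + 1\right).

Ratio r(k) = 2*(2*k + 7)/(2*k + 5).
Normal form (A,B,C) = (2, 1, k + 5/2).
f must satisfy (2)·f(k+1) − (1)·f(k) = k + 5/2.
d = 1 from the (0,0,1) case.
Coefficient equations give f(k) = (2*k + 1)/2.
Get s_k = R·t_k = 2**k*(2*k + 1) with R(k) = B(k−1)f(k)/C(k) = (2*k + 1)/(2*k + 5).
Δs = 2**k*(2*k + 5), as required.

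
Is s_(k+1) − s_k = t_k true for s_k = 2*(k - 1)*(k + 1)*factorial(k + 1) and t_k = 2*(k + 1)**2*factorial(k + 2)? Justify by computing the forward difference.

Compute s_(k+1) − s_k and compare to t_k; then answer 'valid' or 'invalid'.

Invalid: residual -2*(k**2 + k + 1)*factorial(k + 1) ≠ 0.

s_(k+1) = 2*k*(k + 2)*factorial(k + 2)
s_(k+1) − s_k = 2*(k**3 + 3*k**2 + 4*k + 1)*factorial(k + 1)
(s_(k+1) − s_k) − t_k = -2*(k**2 + k + 1)*factorial(k + 1)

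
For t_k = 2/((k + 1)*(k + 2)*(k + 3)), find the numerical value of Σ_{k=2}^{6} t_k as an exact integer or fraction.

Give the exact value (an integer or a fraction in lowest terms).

Σ = 5/72

Step 1: r(k) = (k + 1)/(k + 4).
Factor: A=k + 1; B=k + 4; C=1.
f must satisfy (k + 1)·f(k+1) − (k + 3)·f(k) = 1.
d = 2 from the (1,1,0) case.
A polynomial solution: f(k) = k*(k + 3)/4.
R(k) = B(k−1)·f(k)/C(k) = k*(k + 3)**2/4; s_k = R·t_k = k*(k + 3)/(2*(k + 1)*(k + 2)).
Δs = 2/(k**3 + 6*k**2 + 11*k + 6), as required.
Telescoping: Σ = s_(7) − s_(2) = 35/72 − (5/12) = 5/72.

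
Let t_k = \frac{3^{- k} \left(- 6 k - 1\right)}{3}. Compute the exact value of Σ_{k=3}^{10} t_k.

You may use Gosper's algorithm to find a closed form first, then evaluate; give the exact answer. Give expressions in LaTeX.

Σ = -72136/177147

The ratio is (6*k + 7)/(3*(6*k + 1)).
Gosper form: A/B · C(k+1)/C(k) with A=1/3, B=1, C=k + 1/6.
Set up (1/3)·f(k+1) − (1)·f(k) − (k + 1/6) = 0.
Bound: deg f ≤ 1.
Solve for f: f(k) = -(3*k + 2)/2 (degree 1 ≤ 1).
Get s_k = R·t_k = (3*k + 2)/3**k with R(k) = B(k−1)f(k)/C(k) = -3*(3*k + 2)/(6*k + 1).
Δs = (-6*k - 1)/(3*3**k), as required.
Sum = s_(11) − s_(3); s_(11) = 35/177147, s_(3) = 11/27 ⇒ -72136/177147.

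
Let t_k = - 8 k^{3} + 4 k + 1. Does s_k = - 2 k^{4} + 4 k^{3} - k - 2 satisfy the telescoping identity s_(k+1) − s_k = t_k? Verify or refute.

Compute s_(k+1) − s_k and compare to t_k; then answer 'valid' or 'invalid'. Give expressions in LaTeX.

Valid — Δs_k = t_k.

s_(k+1) = -2*k**4 - 4*k**3 + 3*k - 1
s_(k+1) − s_k = -8*k**3 + 4*k + 1
(s_(k+1) − s_k) − t_k = 0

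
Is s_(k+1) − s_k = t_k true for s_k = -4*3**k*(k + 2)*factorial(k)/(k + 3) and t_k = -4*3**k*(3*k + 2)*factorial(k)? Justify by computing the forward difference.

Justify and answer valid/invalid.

Invalid: residual 4*3**k*(3*k**2 + 11*k + 5)*factorial(k)/((k + 3)*(k + 4)) ≠ 0.

s_(k+1) = -12*3**k*(k + 3)*factorial(k + 1)/(k + 4)
s_(k+1) − s_k = -4*3**k*(3*k**3 + 20*k**2 + 39*k + 19)*factorial(k)/((k + 3)*(k + 4))
(s_(k+1) − s_k) − t_k = 4*3**k*(3*k**2 + 11*k + 5)*factorial(k)/((k + 3)*(k + 4))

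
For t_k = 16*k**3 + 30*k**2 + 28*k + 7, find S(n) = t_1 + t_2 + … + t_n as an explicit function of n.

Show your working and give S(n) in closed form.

S(n) = n*(4*n**3 + 18*n**2 + 33*n + 26)

The ratio is (16*k**3 + 78*k**2 + 136*k + 81)/(16*k**3 + 30*k**2 + 28*k + 7).
Gosper form: A/B · C(k+1)/C(k) with A=1, B=1, C=k**3 + 15*k**2/8 + 7*k/4 + 7/16.
Key eq: (1)·f(k+1) = (1)·f(k) + (k**3 + 15*k**2/8 + 7*k/4 + 7/16).
deg f ≤ 4 (via 0,0,3).
Solve for f: f(k) = k*(4*k**3 + 2*k**2 + 3*k - 2)/16 (degree 4 ≤ 4).
Certificate R = B(k−1)f/C = k*(4*k**3 + 2*k**2 + 3*k - 2)/(16*k**3 + 30*k**2 + 28*k + 7) gives s_k = k*(4*k**3 + 2*k**2 + 3*k - 2).
Verify: 16*k**3 + 30*k**2 + 28*k + 7 matches t_k.
Telescope: S(n) = s_(n+1) − s_(1) = 4*n**4 + 18*n**3 + 33*n**2 + 26*n + 7 − (7) = n*(4*n**3 + 18*n**2 + 33*n + 26).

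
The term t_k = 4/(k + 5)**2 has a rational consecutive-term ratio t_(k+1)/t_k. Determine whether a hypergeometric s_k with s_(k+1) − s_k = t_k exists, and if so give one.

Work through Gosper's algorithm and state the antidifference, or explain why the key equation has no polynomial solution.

r(k) = (k + 5)**2/(k + 6)**2 after simplifying.
Gosper form: A/B · C(k+1)/C(k) with A=k**2 + 10*k + 25, B=k**2 + 12*k + 36, C=1.
Need (k**2 + 10*k + 25)·f(k+1) − (k**2 + 10*k + 25)·f(k) = 1.
Bound: deg f ≤ 0.
f = c0 ⇒ A·f(k+1) − B(k−1)·f(k) − C = -1. The system {-1 = 0} is inconsistent; no antidifference.

no hypergeometric antidifference exists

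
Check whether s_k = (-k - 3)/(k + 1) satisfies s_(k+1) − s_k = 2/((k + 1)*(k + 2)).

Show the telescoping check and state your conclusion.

valid (s_(k+1) − s_k reduces to t_k)

s_(k+1) = (-k - 4)/(k + 2)
s_(k+1) − s_k = 2/(k**2 + 3*k + 2)
(s_(k+1) − s_k) − t_k = 0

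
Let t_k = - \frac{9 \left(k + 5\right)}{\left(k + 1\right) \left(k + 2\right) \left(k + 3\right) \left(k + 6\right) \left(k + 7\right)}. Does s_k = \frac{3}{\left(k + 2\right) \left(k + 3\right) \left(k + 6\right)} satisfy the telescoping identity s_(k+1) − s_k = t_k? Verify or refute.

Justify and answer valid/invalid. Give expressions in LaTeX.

s_(k+1) = 3/((k + 3)*(k + 4)*(k + 7))
s_(k+1) − s_k = 3*(-3*k - 16)/(k**5 + 22*k**4 + 185*k**3 + 740*k**2 + 1404*k + 1008)
(s_(k+1) − s_k) − t_k = 12*(2*k + 11)/(k**6 + 23*k**5 + 207*k**4 + 925*k**3 + 2144*k**2 + 2412*k + 1008)

Invalid: residual \frac{12 \left(2 k + 11\right)}{k^{6} + 23 k^{5} + 207 k^{4} + 925 k^{3} + 2144 k^{2} + 2412 k + 1008} ≠ 0.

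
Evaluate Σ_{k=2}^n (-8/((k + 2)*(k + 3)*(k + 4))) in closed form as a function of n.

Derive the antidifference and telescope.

Step 1: r(k) = (k + 2)/(k + 5).
Factor: A=k + 2; B=k + 5; C=1.
f must satisfy (k + 2)·f(k+1) − (k + 4)·f(k) = 1.
d = 2 from the (1,1,0) case.
Solve for f: f(k) = k*(k + 5)/12 (degree 2 ≤ 2).
Then R = B(k−1)f/C = k*(k + 4)*(k + 5)/12, so s_k = R(k)·t_k = 2*k*(-k - 5)/(3*(k + 2)*(k + 3)).
Δs = -8/(k**3 + 9*k**2 + 26*k + 24), as required.
Σ_(k=2)^n t_k = s_(n+1) − s_(2) = (2*(-n**2 - 7*n - 6)/(3*(n**2 + 7*n + 12))) − (-7/15), i.e. (-n**2 - 7*n + 8)/(5*(n**2 + 7*n + 12)).

S(n) = (-n**2 - 7*n + 8)/(5*(n**2 + 7*n + 12))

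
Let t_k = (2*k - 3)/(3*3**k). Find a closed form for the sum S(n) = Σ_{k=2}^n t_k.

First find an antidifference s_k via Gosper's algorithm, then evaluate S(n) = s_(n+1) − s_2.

S(n) = 1/9 - n/(3*3**n)

Step 1: r(k) = (2*k - 1)/(3*(2*k - 3)).
So A=1/3 and B=1, with C=k - 3/2.
Set up (1/3)·f(k+1) − (1)·f(k) − (k - 3/2) = 0.
Bound: deg f ≤ 1.
A polynomial solution: f(k) = -3*(k - 1)/2.
Get s_k = R·t_k = (1 - k)/3**k with R(k) = B(k−1)f(k)/C(k) = -3*(k - 1)/(2*k - 3).
Δs = (2*k - 3)/(3*3**k), as required.
s_(n+1) = -3**(-n - 1)*n and s_(2) = -1/9, so S(n) = 1/9 - n/(3*3**n).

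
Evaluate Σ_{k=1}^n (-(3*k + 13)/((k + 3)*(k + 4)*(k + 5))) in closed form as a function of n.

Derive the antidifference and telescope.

S(n) = n*(-7*n - 33)/(10*(n**2 + 9*n + 20))

Ratio r(k) = (k + 3)*(3*k + 16)/((k + 6)*(3*k + 13)).
A = k + 3, B = k + 6, C = k + 13/3.
f must satisfy (k + 3)·f(k+1) − (k + 5)·f(k) = k + 13/3.
From deg A=1, deg B=1, deg C=1: d=2.
Solve for f: f(k) = k*(11*k + 41)/36 (degree 2 ≤ 2).
Then R = B(k−1)f/C = k*(k + 5)*(11*k + 41)/(12*(3*k + 13)), so s_k = R(k)·t_k = k*(-11*k - 41)/(12*(k + 3)*(k + 4)).
s_(k+1) − s_k = (-3*k - 13)/(k**3 + 12*k**2 + 47*k + 60) = t_k.
Evaluate: s_(n+1) = (-11*n**2 - 63*n - 52)/(12*(n**2 + 9*n + 20)); subtract s_(1) = -13/60 ⇒ S(n) = n*(-7*n - 33)/(10*(n**2 + 9*n + 20)).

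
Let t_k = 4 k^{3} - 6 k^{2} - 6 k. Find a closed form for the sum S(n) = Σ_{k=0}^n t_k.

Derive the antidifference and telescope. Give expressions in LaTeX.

t_(k+1)/t_k = (2*k**3 + 3*k**2 - 3*k - 4)/(k*(2*k**2 - 3*k - 3)).
So A=1 and B=1, with C=k**3 - 3*k**2/2 - 3*k/2.
Solve (1)·f(k+1) − (1)·f(k) = k**3 - 3*k**2/2 - 3*k/2.
d = 4 from the (0,0,3) case.
A polynomial solution: f(k) = k*(k - 1)*(k**2 - 3*k - 2)/4.
Certificate R = B(k−1)f/C = (k - 1)*(k**2 - 3*k - 2)/(2*(2*k**2 - 3*k - 3)) gives s_k = k*(k**3 - 4*k**2 + k + 2).
s_(k+1) − s_k = 2*k*(2*k**2 - 3*k - 3) = t_k.
s_(n+1) = n*(n**3 - 5*n - 4) and s_(0) = 0, so S(n) = n*(n**3 - 5*n - 4).

S(n) = n \left(n^{3} - 5 n - 4\right)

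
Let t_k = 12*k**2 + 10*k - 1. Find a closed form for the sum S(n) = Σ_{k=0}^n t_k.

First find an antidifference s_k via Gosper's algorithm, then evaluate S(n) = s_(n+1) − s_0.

Ratio r(k) = (12*k**2 + 34*k + 21)/(12*k**2 + 10*k - 1).
Normal form (A,B,C) = (1, 1, k**2 + 5*k/6 - 1/12).
Solve (1)·f(k+1) − (1)·f(k) = k**2 + 5*k/6 - 1/12.
deg f ≤ 3 (via 0,0,2).
Match coefficients ⇒ f(k) = k*(4*k**2 - k - 4)/12.
R(k) = B(k−1)·f(k)/C(k) = k*(4*k**2 - k - 4)/(12*k**2 + 10*k - 1); s_k = R·t_k = k*(4*k**2 - k - 4).
Δs = 12*k**2 + 10*k - 1, as required.
s_(n+1) = 4*n**3 + 11*n**2 + 6*n - 1 and s_(0) = 0, so S(n) = 4*n**3 + 11*n**2 + 6*n - 1.

S(n) = 4*n**3 + 11*n**2 + 6*n - 1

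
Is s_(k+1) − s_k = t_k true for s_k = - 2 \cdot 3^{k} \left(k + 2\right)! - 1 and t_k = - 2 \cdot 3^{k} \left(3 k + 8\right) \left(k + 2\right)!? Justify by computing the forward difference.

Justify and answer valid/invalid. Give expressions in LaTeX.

Valid — Δs_k = t_k.

s_(k+1) = -2*3**(k + 1)*factorial(k + 3) - 1
s_(k+1) − s_k = -2*3**k*(3*k + 8)*factorial(k + 2)
(s_(k+1) − s_k) − t_k = 0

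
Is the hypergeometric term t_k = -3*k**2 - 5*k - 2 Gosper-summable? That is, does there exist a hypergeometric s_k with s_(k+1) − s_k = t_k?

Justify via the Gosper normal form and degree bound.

Step 1: r(k) = (3*k**2 + 11*k + 10)/(3*k**2 + 5*k + 2).
Gosper form: A/B · C(k+1)/C(k) with A=1, B=1, C=k**2 + 5*k/3 + 2/3.
Need (1)·f(k+1) − (1)·f(k) = k**2 + 5*k/3 + 2/3.
Bound: deg f ≤ 3.
Match coefficients ⇒ f(k) = k**2*(k + 1)/3.
R(k) = B(k−1)·f(k)/C(k) = k**2/(3*k + 2); s_k = R·t_k = k**2*(-k - 1).
Check: Δs_k = -3*k**2 - 5*k - 2. ✓

Yes. s_k = k**2*(-k - 1).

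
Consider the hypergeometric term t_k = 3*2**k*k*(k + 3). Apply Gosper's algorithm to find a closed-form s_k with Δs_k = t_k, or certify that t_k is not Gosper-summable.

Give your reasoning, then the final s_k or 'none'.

Step 1: r(k) = 2*(k + 1)*(k + 4)/(k*(k + 3)).
Take A(k)=2, B(k)=1, C(k)=k**2 + 3*k.
Solve (2)·f(k+1) − (1)·f(k) = k**2 + 3*k.
From deg A=0, deg B=0, deg C=2: d=2.
Match coefficients ⇒ f(k) = k*(k - 1).
Certificate R = B(k−1)f/C = (k - 1)/(k + 3) gives s_k = 3*2**k*k*(k - 1).
Δs = 3*2**k*k*(k + 3), as required.

s_k = 3*2**k*k*(k - 1)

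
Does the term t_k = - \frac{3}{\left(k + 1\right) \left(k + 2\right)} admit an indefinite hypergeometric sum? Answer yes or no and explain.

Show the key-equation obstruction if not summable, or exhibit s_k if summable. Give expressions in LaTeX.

r(k) = (k + 1)/(k + 3) after simplifying.
Normal form (A,B,C) = (k + 1, k + 3, 1).
Set up (k + 1)·f(k+1) − (k + 2)·f(k) − (1) = 0.
Bound: deg f ≤ 1.
Coefficient equations give f(k) = k.
Certificate R = B(k−1)f/C = k*(k + 2) gives s_k = -3*k/(k + 1).
Check: Δs_k = -3/(k**2 + 3*k + 2). ✓

Yes. s_k = - \frac{3 k}{k + 1}.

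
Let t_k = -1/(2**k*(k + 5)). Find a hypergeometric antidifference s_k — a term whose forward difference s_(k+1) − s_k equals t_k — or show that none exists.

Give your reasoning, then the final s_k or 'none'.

Compute t_(k+1)/t_k: get (k + 5)/(2*(k + 6)).
Normal form (A,B,C) = (k/2 + 5/2, k + 6, 1).
Solve (k/2 + 5/2)·f(k+1) − (k + 5)·f(k) = 1.
From deg A=1, deg B=1, deg C=0: d=-1.
Bound -1 < 0, so the key equation has no polynomial solution.

not Gosper-summable; s_k does not exist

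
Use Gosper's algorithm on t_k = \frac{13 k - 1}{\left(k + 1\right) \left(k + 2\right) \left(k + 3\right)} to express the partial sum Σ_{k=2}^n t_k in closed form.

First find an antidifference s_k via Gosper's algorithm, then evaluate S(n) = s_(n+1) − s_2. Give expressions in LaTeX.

r(k) = (k + 1)*(13*k + 12)/((k + 4)*(13*k - 1)) after simplifying.
Gosper form: A/B · C(k+1)/C(k) with A=k + 1, B=k + 4, C=k - 1/13.
Need (k + 1)·f(k+1) − (k + 3)·f(k) = k - 1/13.
deg f ≤ 2 (via 1,1,1).
Match coefficients ⇒ f(k) = k*(3*k - 4)/13.
So s_k = (B(k−1)f/C)·t_k = (k*(k + 3)*(3*k - 4)/(13*k - 1))·t_k = k*(3*k - 4)/((k + 1)*(k + 2)).
Δs = (13*k - 1)/(k**3 + 6*k**2 + 11*k + 6), as required.
Telescope: S(n) = s_(n+1) − s_(2) = (3*n**2 + 2*n - 1)/(n**2 + 5*n + 6) − (1/3) = (8*n**2 + n - 9)/(3*(n**2 + 5*n + 6)).

S(n) = \frac{8 n^{2} + n - 9}{3 \left(n^{2} + 5 n + 6\right)}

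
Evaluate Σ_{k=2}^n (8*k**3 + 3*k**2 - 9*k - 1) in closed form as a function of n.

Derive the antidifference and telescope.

Ratio r(k) = (8*k**3 + 27*k**2 + 21*k + 1)/(8*k**3 + 3*k**2 - 9*k - 1).
So A=1 and B=1, with C=k**3 + 3*k**2/8 - 9*k/8 - 1/8.
Need (1)·f(k+1) − (1)·f(k) = k**3 + 3*k**2/8 - 9*k/8 - 1/8.
deg f ≤ 4 (via 0,0,3).
A polynomial solution: f(k) = k*(k - 2)*(2*k**2 + k - 2)/8.
Certificate R = B(k−1)f/C = k*(k - 2)*(2*k**2 + k - 2)/(8*k**3 + 3*k**2 - 9*k - 1) gives s_k = k*(2*k**3 - 3*k**2 - 4*k + 4).
Verify: 8*k**3 + 3*k**2 - 9*k - 1 matches t_k.
s_(n+1) = 2*n**4 + 5*n**3 - n**2 - 5*n - 1 and s_(2) = 0, so S(n) = 2*n**4 + 5*n**3 - n**2 - 5*n - 1.

S(n) = 2*n**4 + 5*n**3 - n**2 - 5*n - 1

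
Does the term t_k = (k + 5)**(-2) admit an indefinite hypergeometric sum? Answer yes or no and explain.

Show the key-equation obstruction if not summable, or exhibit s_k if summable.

No — the linear system for f has no solution.

Step 1: r(k) = (k + 5)**2/(k + 6)**2.
A = k**2 + 10*k + 25, B = k**2 + 12*k + 36, C = 1.
Need (k**2 + 10*k + 25)·f(k+1) − (k**2 + 10*k + 25)·f(k) = 1.
d = 0 from the (2,2,0) case.
Generic f = c0 gives residual -1; -1 = 0 cannot hold, so t_k is not Gosper-summable.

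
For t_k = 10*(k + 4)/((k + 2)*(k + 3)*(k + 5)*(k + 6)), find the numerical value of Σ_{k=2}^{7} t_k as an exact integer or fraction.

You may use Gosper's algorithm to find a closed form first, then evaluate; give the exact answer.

Step 1: r(k) = (k + 2)*(k + 5)**2/((k + 4)**2*(k + 7)).
So A=k + 2 and B=k + 7, with C=k**2 + 8*k + 16.
Set up (k + 2)·f(k+1) − (k + 6)·f(k) − (k**2 + 8*k + 16) = 0.
deg f ≤ 4 (via 1,1,2).
Solving with deg f ≤ 4: f(k) = k*(k + 3)*(k + 4)*(k + 7)/20.
R(k) = B(k−1)·f(k)/C(k) = k*(k + 3)*(k + 6)*(k + 7)/(20*(k + 4)); s_k = R·t_k = k*(k + 7)/(2*(k**2 + 7*k + 10)).
Δs = 10*(k + 4)/(k**4 + 16*k**3 + 91*k**2 + 216*k + 180), as required.
Telescoping: Σ = s_(8) − s_(2) = 6/13 − (9/28) = 51/364.

Σ = 51/364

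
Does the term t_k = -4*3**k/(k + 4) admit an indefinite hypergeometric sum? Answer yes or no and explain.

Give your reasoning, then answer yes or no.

r(k) = 3*(k + 4)/(k + 5) after simplifying.
Gosper form: A/B · C(k+1)/C(k) with A=3*k + 12, B=k + 5, C=1.
Key eq: (3*k + 12)·f(k+1) = (k + 4)·f(k) + (1).
Bound: deg f ≤ -1.
deg f ≤ -1 is impossible — no certificate.

No — t_k has no hypergeometric antidifference.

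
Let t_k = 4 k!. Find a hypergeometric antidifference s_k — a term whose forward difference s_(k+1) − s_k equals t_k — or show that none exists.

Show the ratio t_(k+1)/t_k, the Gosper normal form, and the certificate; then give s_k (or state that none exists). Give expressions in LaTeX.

none — t_k is not Gosper-summable

Ratio r(k) = k + 1.
So A=k + 1 and B=1, with C=1.
f must satisfy (k + 1)·f(k+1) − (1)·f(k) = 1.
deg f ≤ -1 (via 1,0,0).
deg f ≤ -1 is impossible — no certificate.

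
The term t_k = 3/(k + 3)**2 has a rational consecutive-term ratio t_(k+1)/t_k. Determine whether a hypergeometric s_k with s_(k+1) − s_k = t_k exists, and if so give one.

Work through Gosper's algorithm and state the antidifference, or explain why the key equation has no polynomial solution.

The ratio is (k + 3)**2/(k + 4)**2.
Take A(k)=k**2 + 6*k + 9, B(k)=k**2 + 8*k + 16, C(k)=1.
Set up (k**2 + 6*k + 9)·f(k+1) − (k**2 + 6*k + 9)·f(k) − (1) = 0.
d = 0 from the (2,2,0) case.
Generic f = c0 gives residual -1; -1 = 0 cannot hold, so t_k is not Gosper-summable.

none (Gosper's algorithm certifies no s_k)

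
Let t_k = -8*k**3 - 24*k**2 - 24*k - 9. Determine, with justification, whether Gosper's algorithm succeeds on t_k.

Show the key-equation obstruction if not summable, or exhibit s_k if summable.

Yes. s_k = k*(-2*k**3 - 4*k**2 - 2*k - 1).

Compute t_(k+1)/t_k: get (8*k**3 + 48*k**2 + 96*k + 65)/(8*k**3 + 24*k**2 + 24*k + 9).
A = 1, B = 1, C = k**3 + 3*k**2 + 3*k + 9/8.
Set up (1)·f(k+1) − (1)·f(k) − (k**3 + 3*k**2 + 3*k + 9/8) = 0.
Bound: deg f ≤ 4.
A polynomial solution: f(k) = k*(2*k**3 + 4*k**2 + 2*k + 1)/8.
Then R = B(k−1)f/C = k*(2*k**3 + 4*k**2 + 2*k + 1)/((2*k + 3)*(4*k**2 + 6*k + 3)), so s_k = R(k)·t_k = k*(-2*k**3 - 4*k**2 - 2*k - 1).
s_(k+1) − s_k = -8*k**3 - 24*k**2 - 24*k - 9 = t_k.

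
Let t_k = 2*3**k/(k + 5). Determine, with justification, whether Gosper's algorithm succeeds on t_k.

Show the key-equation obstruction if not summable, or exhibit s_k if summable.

No — t_k has no hypergeometric antidifference.

Compute t_(k+1)/t_k: get 3*(k + 5)/(k + 6).
Factor: A=3*k + 15; B=k + 6; C=1.
f must satisfy (3*k + 15)·f(k+1) − (k + 5)·f(k) = 1.
Degrees (1,1,0) ⇒ d ≤ -1.
Bound -1 < 0, so the key equation has no polynomial solution.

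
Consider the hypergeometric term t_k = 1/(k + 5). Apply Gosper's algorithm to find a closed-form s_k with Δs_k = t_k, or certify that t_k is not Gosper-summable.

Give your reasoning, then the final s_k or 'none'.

not Gosper-summable; s_k does not exist

Compute t_(k+1)/t_k: get (k + 5)/(k + 6).
Normal form (A,B,C) = (k + 5, k + 6, 1).
Solve (k + 5)·f(k+1) − (k + 5)·f(k) = 1.
Bound: deg f ≤ 0.
f = c0 ⇒ A·f(k+1) − B(k−1)·f(k) − C = -1. The system {-1 = 0} is inconsistent; no antidifference.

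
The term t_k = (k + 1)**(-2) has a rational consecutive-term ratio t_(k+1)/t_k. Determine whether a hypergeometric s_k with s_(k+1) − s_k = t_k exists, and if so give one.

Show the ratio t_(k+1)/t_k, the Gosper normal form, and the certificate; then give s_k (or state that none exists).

no hypergeometric antidifference exists

Compute t_(k+1)/t_k: get (k + 1)**2/(k + 2)**2.
A = k**2 + 2*k + 1, B = k**2 + 4*k + 4, C = 1.
Set up (k**2 + 2*k + 1)·f(k+1) − (k**2 + 2*k + 1)·f(k) − (1) = 0.
From deg A=2, deg B=2, deg C=0: d=0.
Write f(k) = c0. Then LHS − RHS = -1, requiring -1 = 0: contradictory. No certificate.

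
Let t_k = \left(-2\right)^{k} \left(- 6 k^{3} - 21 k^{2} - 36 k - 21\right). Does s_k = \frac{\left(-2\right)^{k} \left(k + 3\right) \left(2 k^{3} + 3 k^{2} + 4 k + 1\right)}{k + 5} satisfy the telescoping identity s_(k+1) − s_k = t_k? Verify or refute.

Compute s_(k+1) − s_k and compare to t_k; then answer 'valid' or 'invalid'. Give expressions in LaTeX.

s_(k+1) = (-2)**(k + 1)*(2*k**4 + 17*k**3 + 52*k**2 + 74*k + 40)/(k + 6)
s_(k+1) − s_k = (-2)**k*(-6*k**5 - 75*k**4 - 341*k**3 - 759*k**2 - 901*k - 418)/(k**2 + 11*k + 30)
(s_(k+1) − s_k) − t_k = 2*(-2)**k*(6*k**4 + 53*k**3 + 144*k**2 + 205*k + 106)/(k**2 + 11*k + 30)

Invalid: residual \frac{2 \left(-2\right)^{k} \left(6 k^{4} + 53 k^{3} + 144 k^{2} + 205 k + 106\right)}{k^{2} + 11 k + 30} ≠ 0.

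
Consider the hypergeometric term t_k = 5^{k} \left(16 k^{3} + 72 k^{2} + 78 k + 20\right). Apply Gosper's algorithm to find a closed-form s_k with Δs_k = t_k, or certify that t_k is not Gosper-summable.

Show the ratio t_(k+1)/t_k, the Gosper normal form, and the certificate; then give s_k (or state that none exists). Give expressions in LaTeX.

s_k = 5^{k} k \left(4 k^{2} + 3 k - 3\right)

The ratio is 5*(8*k**3 + 60*k**2 + 135*k + 93)/(8*k**3 + 36*k**2 + 39*k + 10).
Factor: A=5; B=1; C=k**3 + 9*k**2/2 + 39*k/8 + 5/4.
Solve (5)·f(k+1) − (1)·f(k) = k**3 + 9*k**2/2 + 39*k/8 + 5/4.
deg f ≤ 3 (via 0,0,3).
Coefficient equations give f(k) = k*(4*k**2 + 3*k - 3)/16.
Certificate R = B(k−1)f/C = k*(4*k**2 + 3*k - 3)/(2*(8*k**3 + 36*k**2 + 39*k + 10)) gives s_k = 5**k*k*(4*k**2 + 3*k - 3).
s_(k+1) − s_k = 5**k*(16*k**3 + 72*k**2 + 78*k + 20) = t_k.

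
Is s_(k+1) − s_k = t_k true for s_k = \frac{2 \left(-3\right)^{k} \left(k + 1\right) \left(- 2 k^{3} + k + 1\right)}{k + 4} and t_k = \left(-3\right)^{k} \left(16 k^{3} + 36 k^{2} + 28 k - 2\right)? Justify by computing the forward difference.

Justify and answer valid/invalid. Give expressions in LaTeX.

s_(k+1) = 2*(-3)**(k + 1)*(k + 2)*(k - 2*(k + 1)**3 + 2)/(k + 5)
s_(k+1) − s_k = (-3)**k*(16*k**5 + 132*k**4 + 360*k**3 + 454*k**2 + 218*k - 10)/(k**2 + 9*k + 20)
(s_(k+1) − s_k) − t_k = (-3)**(k + 1)*(16*k**4 + 104*k**3 + 172*k**2 + 108*k - 10)/(k**2 + 9*k + 20)

Invalid: residual \frac{\left(-3\right)^{k + 1} \left(16 k^{4} + 104 k^{3} + 172 k^{2} + 108 k - 10\right)}{k^{2} + 9 k + 20} ≠ 0.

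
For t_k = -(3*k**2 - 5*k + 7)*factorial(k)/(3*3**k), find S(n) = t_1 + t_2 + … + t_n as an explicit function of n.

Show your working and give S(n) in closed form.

t_(k+1)/t_k = (k + 1)*(-5*k + 3*(k + 1)**2 + 2)/(3*(3*k**2 - 5*k + 7)).
A = k/3 + 1/3, B = 1, C = k**2 - 5*k/3 + 7/3.
Need (k/3 + 1/3)·f(k+1) − (1)·f(k) = k**2 - 5*k/3 + 7/3.
d = 1 from the (1,0,2) case.
Solving with deg f ≤ 1: f(k) = 3*k - 2.
Then R = B(k−1)f/C = 3*(3*k - 2)/(3*k**2 - 5*k + 7), so s_k = R(k)·t_k = -(3*k - 2)*factorial(k)/3**k.
s_(k+1) − s_k = -(3*k**2 - 5*k + 7)*factorial(k)/(3*3**k) = t_k.
Σ_(k=1)^n t_k = s_(n+1) − s_(1) = (-3**(-n - 1)*(3*n + 1)*factorial(n + 1)) − (-1/3), i.e. 3**(-n - 1)*(3**n - 3*n**2*factorial(n) - 4*n*factorial(n) - factorial(n)).

S(n) = 3**(-n - 1)*(3**n - 3*n**2*factorial(n) - 4*n*factorial(n) - factorial(n))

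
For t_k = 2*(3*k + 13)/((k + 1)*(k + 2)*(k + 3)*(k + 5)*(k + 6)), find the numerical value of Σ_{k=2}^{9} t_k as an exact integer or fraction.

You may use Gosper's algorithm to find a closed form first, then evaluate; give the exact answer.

Σ = 79/3465

r(k) = (k + 1)*(k + 5)*(3*k + 16)/((k + 4)*(k + 7)*(3*k + 13)) after simplifying.
Factor: A=k + 1; B=k + 7; C=k**2 + 25*k/3 + 52/3.
f must satisfy (k + 1)·f(k+1) − (k + 6)·f(k) = k**2 + 25*k/3 + 52/3.
deg f ≤ 5 (via 1,1,2).
Solve for f: f(k) = k*(k + 3)*(k + 4)*(k**2 + 8*k + 17)/30 (degree 5 ≤ 5).
R(k) = B(k−1)·f(k)/C(k) = k*(k + 3)*(k + 6)*(k**2 + 8*k + 17)/(10*(3*k + 13)); s_k = R·t_k = k*(k**2 + 8*k + 17)/(5*(k**3 + 8*k**2 + 17*k + 10)).
s_(k+1) − s_k = 2*(3*k + 13)/(k**5 + 17*k**4 + 107*k**3 + 307*k**2 + 396*k + 180) = t_k.
Sum = s_(10) − s_(2); s_(10) = 197/990, s_(2) = 37/210 ⇒ 79/3465.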